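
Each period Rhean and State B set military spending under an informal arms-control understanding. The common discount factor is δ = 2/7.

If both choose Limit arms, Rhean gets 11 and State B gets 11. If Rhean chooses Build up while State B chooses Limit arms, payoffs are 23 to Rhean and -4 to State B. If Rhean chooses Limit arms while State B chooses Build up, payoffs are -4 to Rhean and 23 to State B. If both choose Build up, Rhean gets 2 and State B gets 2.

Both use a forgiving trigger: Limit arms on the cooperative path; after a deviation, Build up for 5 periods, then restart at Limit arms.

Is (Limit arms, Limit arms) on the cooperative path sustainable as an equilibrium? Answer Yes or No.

No

A one-shot deviation gives 23 now, then 2 for 5 periods, then back to 11.
Gain from deviating: (23−11) today; loss: (11−2) in each of the next 5 periods.
No-deviation condition: (11−2)(δ+…+δ^5) ≥ 23−11, i.e. δ+…+δ^5 ≥ 4/3.
At δ = 2/7: δ+…+δ^5 = 0.3992 < 1.3333.
So cooperation is not sustainable.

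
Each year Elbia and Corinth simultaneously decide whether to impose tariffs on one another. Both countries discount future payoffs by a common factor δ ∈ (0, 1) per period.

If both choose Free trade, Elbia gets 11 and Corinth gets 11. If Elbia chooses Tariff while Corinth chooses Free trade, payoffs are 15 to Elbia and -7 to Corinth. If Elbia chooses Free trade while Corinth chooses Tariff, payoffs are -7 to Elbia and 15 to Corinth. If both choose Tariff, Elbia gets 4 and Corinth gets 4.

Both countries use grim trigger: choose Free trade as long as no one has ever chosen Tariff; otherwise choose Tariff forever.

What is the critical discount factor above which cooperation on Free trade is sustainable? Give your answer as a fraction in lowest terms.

4/11

Under grim trigger the critical discount factor is (T−C)/(T−P) with T = 15, C = 11, P = 4.
δ* = (15−11)/(15−4) = 4/11.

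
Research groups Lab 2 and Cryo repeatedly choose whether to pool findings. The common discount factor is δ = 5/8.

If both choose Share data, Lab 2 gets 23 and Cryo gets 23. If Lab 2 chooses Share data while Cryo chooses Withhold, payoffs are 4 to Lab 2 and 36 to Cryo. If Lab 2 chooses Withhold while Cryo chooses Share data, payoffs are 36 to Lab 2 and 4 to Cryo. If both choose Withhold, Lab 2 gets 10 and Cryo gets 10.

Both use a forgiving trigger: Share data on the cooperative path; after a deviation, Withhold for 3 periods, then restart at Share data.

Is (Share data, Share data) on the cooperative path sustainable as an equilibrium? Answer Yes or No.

Yes

A one-shot deviation gives 36 now, then 10 for 3 periods, then back to 23.
Gain from deviating: (36−23) today; loss: (23−10) in each of the next 3 periods.
No-deviation condition: (23−10)(δ+…+δ^3) ≥ 36−23, i.e. δ+…+δ^3 ≥ 1.
At δ = 5/8: δ+…+δ^3 = 1.2598 ≥ 1.0000.
So cooperation is sustainable.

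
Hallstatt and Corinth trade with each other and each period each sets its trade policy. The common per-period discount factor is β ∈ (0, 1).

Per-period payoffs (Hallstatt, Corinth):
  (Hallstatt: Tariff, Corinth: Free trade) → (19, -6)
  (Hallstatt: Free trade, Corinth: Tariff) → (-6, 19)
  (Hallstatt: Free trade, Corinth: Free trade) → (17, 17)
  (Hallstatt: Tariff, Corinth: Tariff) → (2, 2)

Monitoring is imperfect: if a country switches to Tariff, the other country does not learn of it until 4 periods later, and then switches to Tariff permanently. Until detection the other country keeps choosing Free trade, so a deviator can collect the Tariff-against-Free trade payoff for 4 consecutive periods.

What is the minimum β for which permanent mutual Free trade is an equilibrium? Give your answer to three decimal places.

A deviator earns 19 for 4 periods, then 2 forever; cooperating earns 17 forever. Multiplying the IC by (1−β):
17 ≥ 19(1−β^4) + 2β^4, so 17·β^4 ≥ 2 and β^4 ≥ 2/17.
β ≥ (2/17)^(1/4) ≈ 0.586.

0.586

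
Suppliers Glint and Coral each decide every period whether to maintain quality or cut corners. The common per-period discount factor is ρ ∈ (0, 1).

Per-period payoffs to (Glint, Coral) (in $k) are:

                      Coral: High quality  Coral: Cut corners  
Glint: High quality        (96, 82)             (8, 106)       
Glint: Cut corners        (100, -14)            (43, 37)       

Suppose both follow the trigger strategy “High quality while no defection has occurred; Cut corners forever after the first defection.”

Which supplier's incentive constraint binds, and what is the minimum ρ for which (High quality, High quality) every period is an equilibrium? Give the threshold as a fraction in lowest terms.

Coral; ρ ≥ 8/23

Glint's threshold: (100−96)/(100−43) = 4/57.
Coral's threshold: (106−82)/(106−37) = 8/23.
4/57 < 8/23, so Coral binds and ρ* = 8/23.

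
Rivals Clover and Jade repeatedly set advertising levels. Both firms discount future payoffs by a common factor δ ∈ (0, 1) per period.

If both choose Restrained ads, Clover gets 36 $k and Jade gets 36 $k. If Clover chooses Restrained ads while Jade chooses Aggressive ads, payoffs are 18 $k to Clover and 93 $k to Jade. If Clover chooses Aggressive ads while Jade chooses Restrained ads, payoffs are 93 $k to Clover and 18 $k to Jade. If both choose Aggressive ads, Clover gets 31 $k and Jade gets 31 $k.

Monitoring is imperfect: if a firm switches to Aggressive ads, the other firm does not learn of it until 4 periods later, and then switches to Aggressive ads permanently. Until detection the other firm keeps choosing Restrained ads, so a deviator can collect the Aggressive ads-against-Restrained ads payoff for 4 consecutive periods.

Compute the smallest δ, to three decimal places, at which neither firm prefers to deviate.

A deviator earns 93 for 4 periods, then 31 forever; cooperating earns 36 forever. Multiplying the IC by (1−δ):
36 ≥ 93(1−δ^4) + 31δ^4, so 62·δ^4 ≥ 57 and δ^4 ≥ 57/62.
δ ≥ (57/62)^(1/4) ≈ 0.979.

0.979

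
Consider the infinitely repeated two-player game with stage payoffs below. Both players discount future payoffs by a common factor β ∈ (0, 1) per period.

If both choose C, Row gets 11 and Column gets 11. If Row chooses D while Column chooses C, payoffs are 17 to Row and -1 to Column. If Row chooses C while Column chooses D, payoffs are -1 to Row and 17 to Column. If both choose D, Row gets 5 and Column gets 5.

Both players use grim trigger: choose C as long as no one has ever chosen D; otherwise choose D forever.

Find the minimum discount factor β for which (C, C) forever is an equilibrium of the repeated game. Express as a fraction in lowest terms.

One-period gain from deviating is 17 − 11 = 6. The loss is 11 − 5 = 6 in every subsequent period, with present value 6·β/(1−β).
Deviation is unprofitable when 6·β/(1−β) ≥ 6, i.e. β/(1−β) ≥ 1.
Equivalently β ≥ 6/(6+6) = 1/2.

1/2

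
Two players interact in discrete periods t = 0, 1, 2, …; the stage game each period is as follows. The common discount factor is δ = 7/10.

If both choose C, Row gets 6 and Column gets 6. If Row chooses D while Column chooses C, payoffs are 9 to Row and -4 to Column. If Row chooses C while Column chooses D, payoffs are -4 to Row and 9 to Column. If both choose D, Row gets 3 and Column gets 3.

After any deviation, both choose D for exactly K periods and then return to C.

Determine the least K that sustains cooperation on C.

2

IC: δ(1−δ^K)/(1−δ) ≥ (9−6)/(6−3) = 1.
With δ = 7/10: need 1 − δ^K ≥ 1·(1−7/10)/(7/10), i.e. δ^K ≤ 0.5714.
Since (7/10)^1 = 0.7000 and (7/10)^2 = 0.4900, the smallest such K is 2.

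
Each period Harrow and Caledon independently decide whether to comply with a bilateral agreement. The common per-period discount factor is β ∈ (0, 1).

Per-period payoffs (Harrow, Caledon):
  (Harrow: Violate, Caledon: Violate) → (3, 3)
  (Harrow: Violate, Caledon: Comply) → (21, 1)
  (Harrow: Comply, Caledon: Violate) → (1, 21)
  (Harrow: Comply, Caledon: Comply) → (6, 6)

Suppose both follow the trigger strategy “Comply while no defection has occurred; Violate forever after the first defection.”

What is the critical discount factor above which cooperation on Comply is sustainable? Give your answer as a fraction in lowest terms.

Under grim trigger the critical discount factor is (T−C)/(T−P) with T = 21, C = 6, P = 3.
β* = (21−6)/(21−3) = 15/18 = 5/6.

5/6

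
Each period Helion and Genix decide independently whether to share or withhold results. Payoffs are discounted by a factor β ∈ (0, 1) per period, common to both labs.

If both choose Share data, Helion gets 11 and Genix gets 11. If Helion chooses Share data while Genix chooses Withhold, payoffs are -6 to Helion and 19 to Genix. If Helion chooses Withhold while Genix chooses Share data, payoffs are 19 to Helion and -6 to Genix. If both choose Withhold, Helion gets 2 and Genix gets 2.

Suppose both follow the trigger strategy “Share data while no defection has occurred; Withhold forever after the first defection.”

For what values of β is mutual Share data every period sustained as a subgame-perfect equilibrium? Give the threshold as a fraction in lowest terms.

One-period gain from deviating is 19 − 11 = 8. The loss is 11 − 2 = 9 in every subsequent period, with present value 9·β/(1−β).
Deviation is unprofitable when 9·β/(1−β) ≥ 8, i.e. β/(1−β) ≥ 8/9.
Equivalently β ≥ 8/(8+9) = 8/17.

8/17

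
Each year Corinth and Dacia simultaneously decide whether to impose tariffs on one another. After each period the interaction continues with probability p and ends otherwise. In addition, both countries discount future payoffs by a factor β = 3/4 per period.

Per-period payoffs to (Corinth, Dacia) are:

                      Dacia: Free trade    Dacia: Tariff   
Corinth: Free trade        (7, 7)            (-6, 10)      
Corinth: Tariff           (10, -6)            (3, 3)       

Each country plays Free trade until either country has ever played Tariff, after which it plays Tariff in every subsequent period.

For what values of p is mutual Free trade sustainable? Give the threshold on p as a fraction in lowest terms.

Expected continuation weight on next period's payoff is β·p = 3/4·p, which plays the role of the discount factor.
Cooperation requires 3/4·p ≥ (10−7)/(10−3) = 3/7, hence p ≥ 4/7.

4/7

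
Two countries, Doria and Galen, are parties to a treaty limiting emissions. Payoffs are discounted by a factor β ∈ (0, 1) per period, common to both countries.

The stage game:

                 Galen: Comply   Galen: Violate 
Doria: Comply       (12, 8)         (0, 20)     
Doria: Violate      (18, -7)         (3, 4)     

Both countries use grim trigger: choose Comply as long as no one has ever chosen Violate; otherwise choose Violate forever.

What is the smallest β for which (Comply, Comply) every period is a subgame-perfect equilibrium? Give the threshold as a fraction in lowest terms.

For Doria: deviation gain 18−12 = 6, per-period punishment loss 12−3 = 9. IC gives β ≥ 6/15 = 2/5.
For Galen: gain 12, loss 4 per period, so β ≥ 12/16 = 3/4.
The tighter constraint is Galen's, so cooperation needs β ≥ 3/4.

3/4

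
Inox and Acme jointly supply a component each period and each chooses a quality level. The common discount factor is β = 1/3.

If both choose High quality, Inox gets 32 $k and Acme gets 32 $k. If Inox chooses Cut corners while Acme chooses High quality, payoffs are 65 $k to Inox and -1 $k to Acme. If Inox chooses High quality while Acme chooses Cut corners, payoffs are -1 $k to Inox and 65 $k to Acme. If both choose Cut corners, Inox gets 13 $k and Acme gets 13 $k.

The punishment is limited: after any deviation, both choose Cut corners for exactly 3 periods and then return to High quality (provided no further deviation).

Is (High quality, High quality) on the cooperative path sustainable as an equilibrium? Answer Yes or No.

Comparing payoff streams over the 4 periods until play realigns: cooperate → 32(1+β+…+β^3); deviate → 65 + 13(β+…+β^3).
Cooperation is sustained iff (32−13)(β+…+β^3) ≥ 65−32.
β+…+β^3 = 1/3·(1−(1/3)^3)/(1−1/3) = 0.4815, and (65−32)/(32−13) = 1.7368.
0.4815 < 1.7368, so cooperation is not sustainable.

No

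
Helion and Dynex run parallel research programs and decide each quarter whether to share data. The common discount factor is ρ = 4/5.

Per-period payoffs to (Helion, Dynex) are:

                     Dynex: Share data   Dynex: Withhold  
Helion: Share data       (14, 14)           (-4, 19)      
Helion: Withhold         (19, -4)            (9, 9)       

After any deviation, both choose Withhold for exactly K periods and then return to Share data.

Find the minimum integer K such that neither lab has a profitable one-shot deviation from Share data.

No profitable deviation requires (14−9)(ρ+…+ρ^K) ≥ 19−14, i.e. ρ+…+ρ^K ≥ 1 ≈ 1.0000.
With ρ = 4/5, the partial sums are K=1: 0.8000, K=2: 1.4400.
K = 2 is the first length at which the sum reaches 1.0000.

2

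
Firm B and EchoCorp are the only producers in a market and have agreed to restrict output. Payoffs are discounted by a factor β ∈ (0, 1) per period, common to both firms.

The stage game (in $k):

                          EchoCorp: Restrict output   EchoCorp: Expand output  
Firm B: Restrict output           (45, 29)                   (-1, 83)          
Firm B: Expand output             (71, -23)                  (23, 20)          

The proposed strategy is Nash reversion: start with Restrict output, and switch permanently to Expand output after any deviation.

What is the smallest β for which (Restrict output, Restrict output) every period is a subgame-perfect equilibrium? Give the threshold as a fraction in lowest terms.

For Firm B: deviation gain 71−45 = 26, per-period punishment loss 45−23 = 22. IC gives β ≥ 26/48 = 13/24.
For EchoCorp: gain 54, loss 9 per period, so β ≥ 54/63 = 6/7.
The tighter constraint is EchoCorp's, so cooperation needs β ≥ 6/7.

6/7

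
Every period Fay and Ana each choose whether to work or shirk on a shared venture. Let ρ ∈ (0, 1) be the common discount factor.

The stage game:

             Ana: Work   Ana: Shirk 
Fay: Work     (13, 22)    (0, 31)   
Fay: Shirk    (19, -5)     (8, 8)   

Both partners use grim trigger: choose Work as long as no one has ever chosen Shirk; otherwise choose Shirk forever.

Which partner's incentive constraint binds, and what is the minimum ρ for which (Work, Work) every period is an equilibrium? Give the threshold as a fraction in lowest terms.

Fay; ρ ≥ 6/11

For Fay: deviation gain 19−13 = 6, per-period punishment loss 13−8 = 5. IC gives ρ ≥ 6/11.
For Ana: gain 9, loss 14 per period, so ρ ≥ 9/23.
The tighter constraint is Fay's, so cooperation needs ρ ≥ 6/11.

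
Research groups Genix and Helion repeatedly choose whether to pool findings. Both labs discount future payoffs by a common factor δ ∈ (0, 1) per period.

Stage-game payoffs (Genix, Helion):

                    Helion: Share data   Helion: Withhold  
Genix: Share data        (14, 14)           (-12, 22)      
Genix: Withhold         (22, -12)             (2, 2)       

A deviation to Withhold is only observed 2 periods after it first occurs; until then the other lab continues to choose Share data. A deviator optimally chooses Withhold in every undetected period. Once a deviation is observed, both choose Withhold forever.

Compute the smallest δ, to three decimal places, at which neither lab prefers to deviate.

0.632

A deviator earns 22 for 2 periods, then 2 forever; cooperating earns 14 forever. Multiplying the IC by (1−δ):
14 ≥ 22(1−δ^2) + 2δ^2, so 20·δ^2 ≥ 8 and δ^2 ≥ 2/5.
δ ≥ (2/5)^(1/2) ≈ 0.632.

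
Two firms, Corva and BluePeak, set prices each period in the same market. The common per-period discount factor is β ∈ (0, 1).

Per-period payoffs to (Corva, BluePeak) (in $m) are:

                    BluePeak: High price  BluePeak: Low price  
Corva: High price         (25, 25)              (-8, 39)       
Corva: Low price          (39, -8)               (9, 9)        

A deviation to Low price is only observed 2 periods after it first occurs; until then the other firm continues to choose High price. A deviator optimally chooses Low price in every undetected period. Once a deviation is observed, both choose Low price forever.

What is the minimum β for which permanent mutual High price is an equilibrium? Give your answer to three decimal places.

A deviator earns 39 for 2 periods, then 9 forever; cooperating earns 25 forever. Multiplying the IC by (1−β):
25 ≥ 39(1−β^2) + 9β^2, so 30·β^2 ≥ 14 and β^2 ≥ 7/15.
β ≥ (7/15)^(1/2) ≈ 0.683.

0.683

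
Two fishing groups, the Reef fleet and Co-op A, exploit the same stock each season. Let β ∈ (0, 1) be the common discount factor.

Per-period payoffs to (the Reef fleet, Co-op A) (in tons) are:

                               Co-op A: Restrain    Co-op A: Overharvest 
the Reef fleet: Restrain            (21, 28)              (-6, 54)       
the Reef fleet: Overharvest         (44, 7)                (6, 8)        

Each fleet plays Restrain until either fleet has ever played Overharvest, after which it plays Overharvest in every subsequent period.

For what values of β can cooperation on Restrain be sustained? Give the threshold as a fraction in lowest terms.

23/38

For the Reef fleet: deviation gain 44−21 = 23, per-period punishment loss 21−6 = 15. IC gives β ≥ 23/38.
For Co-op A: gain 26, loss 20 per period, so β ≥ 26/46 = 13/23.
The tighter constraint is the Reef fleet's, so cooperation needs β ≥ 23/38.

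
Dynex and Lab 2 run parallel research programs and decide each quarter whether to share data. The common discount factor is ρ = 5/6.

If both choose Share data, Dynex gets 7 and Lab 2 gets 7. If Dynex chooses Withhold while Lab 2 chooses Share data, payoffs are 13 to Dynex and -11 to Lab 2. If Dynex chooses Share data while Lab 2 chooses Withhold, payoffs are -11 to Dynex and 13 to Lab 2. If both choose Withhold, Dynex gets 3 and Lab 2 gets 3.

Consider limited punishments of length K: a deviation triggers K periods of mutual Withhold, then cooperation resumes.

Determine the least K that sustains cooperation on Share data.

No profitable deviation requires (7−3)(ρ+…+ρ^K) ≥ 13−7, i.e. ρ+…+ρ^K ≥ 3/2 ≈ 1.5000.
With ρ = 5/6, the partial sums are K=1: 0.8333, K=2: 1.5278.
K = 2 is the first length at which the sum reaches 1.5000.

2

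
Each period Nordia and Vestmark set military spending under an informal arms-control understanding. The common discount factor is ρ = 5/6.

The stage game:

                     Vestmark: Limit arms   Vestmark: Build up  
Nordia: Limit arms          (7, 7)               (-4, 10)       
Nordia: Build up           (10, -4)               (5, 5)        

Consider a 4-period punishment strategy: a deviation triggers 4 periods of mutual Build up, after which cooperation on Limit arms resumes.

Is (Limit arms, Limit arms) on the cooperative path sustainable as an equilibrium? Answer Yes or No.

Comparing payoff streams over the 5 periods until play realigns: cooperate → 7(1+ρ+…+ρ^4); deviate → 10 + 5(ρ+…+ρ^4).
Cooperation is sustained iff (7−5)(ρ+…+ρ^4) ≥ 10−7.
ρ+…+ρ^4 = 5/6·(1−(5/6)^4)/(1−5/6) = 2.5887, and (10−7)/(7−5) = 1.5000.
2.5887 ≥ 1.5000, so cooperation is sustainable.

Yes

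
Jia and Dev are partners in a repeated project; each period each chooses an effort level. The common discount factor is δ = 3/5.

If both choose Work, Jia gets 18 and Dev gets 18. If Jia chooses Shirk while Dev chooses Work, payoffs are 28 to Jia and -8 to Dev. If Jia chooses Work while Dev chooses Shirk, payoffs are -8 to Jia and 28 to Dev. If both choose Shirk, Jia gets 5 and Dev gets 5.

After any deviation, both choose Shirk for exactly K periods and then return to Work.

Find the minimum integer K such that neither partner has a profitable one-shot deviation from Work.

No profitable deviation requires (18−5)(δ+…+δ^K) ≥ 28−18, i.e. δ+…+δ^K ≥ 10/13 ≈ 0.7692.
With δ = 3/5, the partial sums are K=1: 0.6000, K=2: 0.9600.
K = 2 is the first length at which the sum reaches 0.7692.

2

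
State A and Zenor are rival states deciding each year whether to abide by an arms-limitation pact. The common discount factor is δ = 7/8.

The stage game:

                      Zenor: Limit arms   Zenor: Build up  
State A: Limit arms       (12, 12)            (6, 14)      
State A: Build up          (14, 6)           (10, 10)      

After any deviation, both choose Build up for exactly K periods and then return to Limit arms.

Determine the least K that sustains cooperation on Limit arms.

IC: δ(1−δ^K)/(1−δ) ≥ (14−12)/(12−10) = 1.
With δ = 7/8: need 1 − δ^K ≥ 1·(1−7/8)/(7/8), i.e. δ^K ≤ 0.8571.
Since (7/8)^1 = 0.8750 and (7/8)^2 = 0.7656, the smallest such K is 2.

2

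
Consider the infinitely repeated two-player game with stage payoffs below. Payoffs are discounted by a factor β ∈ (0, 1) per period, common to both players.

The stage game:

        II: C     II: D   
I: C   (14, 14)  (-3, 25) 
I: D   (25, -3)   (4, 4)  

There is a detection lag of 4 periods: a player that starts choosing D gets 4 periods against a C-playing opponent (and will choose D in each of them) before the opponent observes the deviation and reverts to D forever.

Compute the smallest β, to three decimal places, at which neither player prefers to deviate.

0.851

The best deviation is to choose D for all 4 undetected periods, earning 25 each, then 4 forever once detected.
Deviation value: 25(1−β^4)/(1−β) + 4β^4/(1−β); cooperation value: 14/(1−β).
IC: 14 ≥ 25(1−β^4) + 4β^4 = 25 − 21β^4.
So β^4 ≥ 11/21, giving β ≥ (11/21)^(1/4) ≈ 0.851.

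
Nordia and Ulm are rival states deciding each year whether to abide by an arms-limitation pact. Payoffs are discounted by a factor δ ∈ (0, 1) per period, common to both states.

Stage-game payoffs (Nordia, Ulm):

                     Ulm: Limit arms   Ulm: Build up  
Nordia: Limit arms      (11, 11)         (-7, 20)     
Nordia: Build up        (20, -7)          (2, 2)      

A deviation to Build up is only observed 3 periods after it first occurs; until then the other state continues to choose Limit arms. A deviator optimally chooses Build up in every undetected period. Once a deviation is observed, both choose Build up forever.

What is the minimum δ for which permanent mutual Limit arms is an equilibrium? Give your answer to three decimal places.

The best deviation is to choose Build up for all 3 undetected periods, earning 20 each, then 2 forever once detected.
Deviation value: 20(1−δ^3)/(1−δ) + 2δ^3/(1−δ); cooperation value: 11/(1−δ).
IC: 11 ≥ 20(1−δ^3) + 2δ^3 = 20 − 18δ^3.
So δ^3 ≥ 9/18 = 1/2, giving δ ≥ (1/2)^(1/3) ≈ 0.794.

0.794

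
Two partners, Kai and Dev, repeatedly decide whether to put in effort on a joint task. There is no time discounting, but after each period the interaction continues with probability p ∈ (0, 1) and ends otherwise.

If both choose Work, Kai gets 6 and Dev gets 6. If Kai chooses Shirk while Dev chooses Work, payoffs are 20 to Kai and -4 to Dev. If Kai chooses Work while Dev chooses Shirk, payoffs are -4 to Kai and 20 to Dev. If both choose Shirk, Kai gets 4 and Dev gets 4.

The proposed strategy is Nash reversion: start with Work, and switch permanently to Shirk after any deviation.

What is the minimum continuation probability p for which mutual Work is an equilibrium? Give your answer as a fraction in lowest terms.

Expected cooperation value is 6 + p·6 + p²·6 + … = 6/(1−p); deviation gives 20 + p·4/(1−p).
6 ≥ 20(1−p) + 4p ⇒ 16p ≥ 14 ⇒ p ≥ 14/16 = 7/8.

7/8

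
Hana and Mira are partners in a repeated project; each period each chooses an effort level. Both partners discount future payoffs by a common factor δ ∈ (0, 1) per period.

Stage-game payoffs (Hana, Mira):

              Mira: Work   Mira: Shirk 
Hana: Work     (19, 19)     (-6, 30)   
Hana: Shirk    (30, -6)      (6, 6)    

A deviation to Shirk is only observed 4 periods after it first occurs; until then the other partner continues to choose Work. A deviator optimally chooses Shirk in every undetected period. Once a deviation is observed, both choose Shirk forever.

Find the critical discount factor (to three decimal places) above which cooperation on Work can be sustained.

0.823

Deviating for the 4 undetected periods gains 30−19 = 11 per period over cooperation, then loses 19−6 = 13 per period forever once punishment starts.
Gain: 11(1 + δ + … + δ^3); loss: 13·δ^4/(1−δ).
No profitable deviation ⇔ 11(1−δ^4) ≤ 13·δ^4, i.e. δ^4 ≥ 11/(11+13) = 11/24.
Hence δ ≥ (11/24)^(1/4) ≈ 0.823.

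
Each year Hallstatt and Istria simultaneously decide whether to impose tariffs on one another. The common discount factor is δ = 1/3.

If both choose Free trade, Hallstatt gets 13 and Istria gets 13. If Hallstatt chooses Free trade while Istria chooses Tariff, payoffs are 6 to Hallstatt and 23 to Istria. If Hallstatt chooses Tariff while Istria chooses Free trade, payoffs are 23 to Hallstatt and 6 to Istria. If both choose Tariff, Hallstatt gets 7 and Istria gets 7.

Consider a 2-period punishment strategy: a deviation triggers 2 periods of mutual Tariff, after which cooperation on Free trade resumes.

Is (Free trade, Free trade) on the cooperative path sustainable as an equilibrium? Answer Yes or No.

A one-shot deviation gives 23 now, then 7 for 2 periods, then back to 13.
Gain from deviating: (23−13) today; loss: (13−7) in each of the next 2 periods.
No-deviation condition: (13−7)(δ+…+δ^2) ≥ 23−13, i.e. δ+…+δ^2 ≥ 5/3.
At δ = 1/3: δ+…+δ^2 = 0.4444 < 1.6667.
So cooperation is not sustainable.

No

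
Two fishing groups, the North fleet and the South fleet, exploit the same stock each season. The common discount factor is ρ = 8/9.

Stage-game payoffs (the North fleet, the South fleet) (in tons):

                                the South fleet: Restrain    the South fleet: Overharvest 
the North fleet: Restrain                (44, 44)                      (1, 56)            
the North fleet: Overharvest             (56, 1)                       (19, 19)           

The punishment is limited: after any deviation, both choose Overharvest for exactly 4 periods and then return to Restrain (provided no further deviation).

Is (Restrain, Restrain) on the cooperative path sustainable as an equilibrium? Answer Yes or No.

Yes

A one-shot deviation gives 56 now, then 19 for 4 periods, then back to 44.
Gain from deviating: (56−44) today; loss: (44−19) in each of the next 4 periods.
No-deviation condition: (44−19)(ρ+…+ρ^4) ≥ 56−44, i.e. ρ+…+ρ^4 ≥ 12/25.
At ρ = 8/9: ρ+…+ρ^4 = 3.0056 ≥ 0.4800.
So cooperation is sustainable.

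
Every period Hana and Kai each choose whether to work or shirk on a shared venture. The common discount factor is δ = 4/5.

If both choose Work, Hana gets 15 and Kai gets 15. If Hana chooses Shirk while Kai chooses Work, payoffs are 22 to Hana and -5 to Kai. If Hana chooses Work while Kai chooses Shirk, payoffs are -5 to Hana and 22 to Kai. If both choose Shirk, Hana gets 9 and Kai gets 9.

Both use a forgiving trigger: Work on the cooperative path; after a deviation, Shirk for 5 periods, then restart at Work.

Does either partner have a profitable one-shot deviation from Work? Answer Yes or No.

No

IC: δ+…+δ^5 ≥ (22−15)/(15−9) = 7/6.
At δ = 4/5: partial sum = 2.6893 ≥ 1.1667. Cooperation sustainable.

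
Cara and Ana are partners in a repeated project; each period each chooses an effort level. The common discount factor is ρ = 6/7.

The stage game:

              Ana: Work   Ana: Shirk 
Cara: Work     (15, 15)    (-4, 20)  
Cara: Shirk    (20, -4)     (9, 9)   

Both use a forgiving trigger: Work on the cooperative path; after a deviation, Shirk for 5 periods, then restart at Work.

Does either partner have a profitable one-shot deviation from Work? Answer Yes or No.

No

Comparing payoff streams over the 6 periods until play realigns: cooperate → 15(1+ρ+…+ρ^5); deviate → 20 + 9(ρ+…+ρ^5).
Cooperation is sustained iff (15−9)(ρ+…+ρ^5) ≥ 20−15.
ρ+…+ρ^5 = 6/7·(1−(6/7)^5)/(1−6/7) = 3.2240, and (20−15)/(15−9) = 0.8333.
3.2240 ≥ 0.8333, so cooperation is sustainable.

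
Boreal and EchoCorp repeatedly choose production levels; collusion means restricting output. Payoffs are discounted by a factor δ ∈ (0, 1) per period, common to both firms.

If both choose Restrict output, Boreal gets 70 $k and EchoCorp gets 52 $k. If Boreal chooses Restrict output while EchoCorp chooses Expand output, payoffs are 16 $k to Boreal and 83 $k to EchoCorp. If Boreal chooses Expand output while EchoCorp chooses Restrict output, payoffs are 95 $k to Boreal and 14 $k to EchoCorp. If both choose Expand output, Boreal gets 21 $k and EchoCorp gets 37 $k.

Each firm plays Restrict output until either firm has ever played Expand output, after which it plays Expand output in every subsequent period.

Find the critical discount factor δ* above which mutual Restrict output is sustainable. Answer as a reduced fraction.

31/46

For Boreal: deviation gain 95−70 = 25, per-period punishment loss 70−21 = 49. IC gives δ ≥ 25/74.
For EchoCorp: gain 31, loss 15 per period, so δ ≥ 31/46.
The tighter constraint is EchoCorp's, so cooperation needs δ ≥ 31/46.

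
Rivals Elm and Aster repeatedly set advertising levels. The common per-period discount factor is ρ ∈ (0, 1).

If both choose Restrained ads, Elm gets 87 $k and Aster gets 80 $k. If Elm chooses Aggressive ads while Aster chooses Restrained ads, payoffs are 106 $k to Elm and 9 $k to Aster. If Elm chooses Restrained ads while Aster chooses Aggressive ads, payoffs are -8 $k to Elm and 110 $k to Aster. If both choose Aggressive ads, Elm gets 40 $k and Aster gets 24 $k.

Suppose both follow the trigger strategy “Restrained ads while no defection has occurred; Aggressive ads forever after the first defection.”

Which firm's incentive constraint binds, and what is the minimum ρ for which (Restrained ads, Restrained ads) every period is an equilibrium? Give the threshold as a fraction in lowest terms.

Aster; ρ ≥ 15/43

For Elm: deviation gain 106−87 = 19, per-period punishment loss 87−40 = 47. IC gives ρ ≥ 19/66.
For Aster: gain 30, loss 56 per period, so ρ ≥ 30/86 = 15/43.
The tighter constraint is Aster's, so cooperation needs ρ ≥ 15/43.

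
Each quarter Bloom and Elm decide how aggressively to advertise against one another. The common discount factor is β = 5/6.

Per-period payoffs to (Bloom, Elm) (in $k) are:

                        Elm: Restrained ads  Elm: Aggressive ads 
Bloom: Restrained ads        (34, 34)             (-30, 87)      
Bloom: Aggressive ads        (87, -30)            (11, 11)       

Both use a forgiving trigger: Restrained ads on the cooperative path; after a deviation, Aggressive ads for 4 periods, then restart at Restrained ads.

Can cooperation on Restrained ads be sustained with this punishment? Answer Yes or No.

Yes

IC: β+…+β^4 ≥ (87−34)/(34−11) = 53/23.
At β = 5/6: partial sum = 2.5887 ≥ 2.3043. Cooperation sustainable.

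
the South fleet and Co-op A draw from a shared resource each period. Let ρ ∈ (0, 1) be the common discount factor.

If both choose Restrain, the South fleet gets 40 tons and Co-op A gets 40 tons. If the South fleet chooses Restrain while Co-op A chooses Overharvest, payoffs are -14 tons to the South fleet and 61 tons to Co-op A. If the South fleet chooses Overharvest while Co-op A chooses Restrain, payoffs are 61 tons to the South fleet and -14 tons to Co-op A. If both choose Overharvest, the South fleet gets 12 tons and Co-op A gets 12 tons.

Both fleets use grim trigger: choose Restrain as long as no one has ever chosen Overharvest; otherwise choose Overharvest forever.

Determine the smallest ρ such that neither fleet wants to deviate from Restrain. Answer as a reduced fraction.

3/7

Under grim trigger the critical discount factor is (T−C)/(T−P) with T = 61, C = 40, P = 12.
ρ* = (61−40)/(61−12) = 21/49 = 3/7.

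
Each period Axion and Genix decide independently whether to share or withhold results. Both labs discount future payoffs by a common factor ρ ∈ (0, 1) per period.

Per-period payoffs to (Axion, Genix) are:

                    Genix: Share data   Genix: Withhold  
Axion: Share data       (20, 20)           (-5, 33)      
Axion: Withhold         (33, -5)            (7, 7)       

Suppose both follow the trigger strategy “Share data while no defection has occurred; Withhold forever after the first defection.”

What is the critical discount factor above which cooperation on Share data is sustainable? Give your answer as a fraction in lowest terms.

1/2

Under grim trigger the critical discount factor is (T−C)/(T−P) with T = 33, C = 20, P = 7.
ρ* = (33−20)/(33−7) = 13/26 = 1/2.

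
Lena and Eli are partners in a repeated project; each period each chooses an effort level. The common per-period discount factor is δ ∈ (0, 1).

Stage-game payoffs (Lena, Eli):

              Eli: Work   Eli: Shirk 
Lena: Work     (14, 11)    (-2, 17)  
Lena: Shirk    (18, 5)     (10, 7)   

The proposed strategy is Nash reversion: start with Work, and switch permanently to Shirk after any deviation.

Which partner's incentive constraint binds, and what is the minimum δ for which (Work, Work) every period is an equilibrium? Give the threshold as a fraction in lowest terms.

Eli; δ ≥ 3/5

Lena's threshold: (18−14)/(18−10) = 1/2.
Eli's threshold: (17−11)/(17−7) = 3/5.
1/2 < 3/5, so Eli binds and δ* = 3/5.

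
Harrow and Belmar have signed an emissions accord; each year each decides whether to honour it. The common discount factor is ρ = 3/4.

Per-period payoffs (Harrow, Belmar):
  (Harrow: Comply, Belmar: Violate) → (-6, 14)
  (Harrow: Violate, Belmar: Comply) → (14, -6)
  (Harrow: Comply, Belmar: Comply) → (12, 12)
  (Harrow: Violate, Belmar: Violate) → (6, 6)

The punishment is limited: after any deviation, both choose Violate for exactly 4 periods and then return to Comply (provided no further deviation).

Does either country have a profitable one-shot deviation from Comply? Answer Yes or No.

A one-shot deviation gives 14 now, then 6 for 4 periods, then back to 12.
Gain from deviating: (14−12) today; loss: (12−6) in each of the next 4 periods.
No-deviation condition: (12−6)(ρ+…+ρ^4) ≥ 14−12, i.e. ρ+…+ρ^4 ≥ 1/3.
At ρ = 3/4: ρ+…+ρ^4 = 2.0508 ≥ 0.3333.
So cooperation is sustainable.

No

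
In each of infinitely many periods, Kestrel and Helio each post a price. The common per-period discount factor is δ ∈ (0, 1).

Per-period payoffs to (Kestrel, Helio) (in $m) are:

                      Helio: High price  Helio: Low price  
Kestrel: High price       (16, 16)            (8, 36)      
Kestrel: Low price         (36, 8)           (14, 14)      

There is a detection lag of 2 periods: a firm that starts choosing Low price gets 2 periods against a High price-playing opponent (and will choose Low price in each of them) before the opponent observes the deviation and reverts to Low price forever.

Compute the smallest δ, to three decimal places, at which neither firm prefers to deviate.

Deviating for the 2 undetected periods gains 36−16 = 20 per period over cooperation, then loses 16−14 = 2 per period forever once punishment starts.
Gain: 20(1 + δ + … + δ^1); loss: 2·δ^2/(1−δ).
No profitable deviation ⇔ 20(1−δ^2) ≤ 2·δ^2, i.e. δ^2 ≥ 20/(20+2) = 10/11.
Hence δ ≥ (10/11)^(1/2) ≈ 0.953.

0.953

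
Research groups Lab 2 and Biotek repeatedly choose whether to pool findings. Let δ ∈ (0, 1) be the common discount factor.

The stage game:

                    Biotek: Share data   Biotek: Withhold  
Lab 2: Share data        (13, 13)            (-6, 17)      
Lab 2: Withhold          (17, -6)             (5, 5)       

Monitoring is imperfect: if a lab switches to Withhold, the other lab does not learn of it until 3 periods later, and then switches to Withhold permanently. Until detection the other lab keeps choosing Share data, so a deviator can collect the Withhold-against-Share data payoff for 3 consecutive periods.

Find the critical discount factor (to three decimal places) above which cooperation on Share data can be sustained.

0.693

A deviator earns 17 for 3 periods, then 5 forever; cooperating earns 13 forever. Multiplying the IC by (1−δ):
13 ≥ 17(1−δ^3) + 5δ^3, so 12·δ^3 ≥ 4 and δ^3 ≥ 1/3.
δ ≥ (1/3)^(1/3) ≈ 0.693.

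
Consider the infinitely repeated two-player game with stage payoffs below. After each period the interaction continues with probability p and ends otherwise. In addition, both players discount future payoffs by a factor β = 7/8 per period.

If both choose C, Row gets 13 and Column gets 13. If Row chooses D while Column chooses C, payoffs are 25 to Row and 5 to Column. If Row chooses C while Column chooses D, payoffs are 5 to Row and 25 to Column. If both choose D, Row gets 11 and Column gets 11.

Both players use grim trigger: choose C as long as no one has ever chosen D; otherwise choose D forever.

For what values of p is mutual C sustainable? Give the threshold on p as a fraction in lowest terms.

Expected continuation weight on next period's payoff is β·p = 7/8·p, which plays the role of the discount factor.
Cooperation requires 7/8·p ≥ (25−13)/(25−11) = 6/7, hence p ≥ 48/49.

48/49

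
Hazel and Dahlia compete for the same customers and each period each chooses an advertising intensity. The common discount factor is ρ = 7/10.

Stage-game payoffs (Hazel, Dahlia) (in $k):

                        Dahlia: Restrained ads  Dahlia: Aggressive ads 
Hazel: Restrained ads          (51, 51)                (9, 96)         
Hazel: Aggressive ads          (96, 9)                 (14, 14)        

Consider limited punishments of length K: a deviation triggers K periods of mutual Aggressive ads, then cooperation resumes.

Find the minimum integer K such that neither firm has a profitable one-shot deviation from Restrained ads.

No profitable deviation requires (51−14)(ρ+…+ρ^K) ≥ 96−51, i.e. ρ+…+ρ^K ≥ 45/37 ≈ 1.2162.
With ρ = 7/10, the partial sums are K=1: 0.7000, K=2: 1.1900, K=3: 1.5330.
K = 3 is the first length at which the sum reaches 1.2162.

3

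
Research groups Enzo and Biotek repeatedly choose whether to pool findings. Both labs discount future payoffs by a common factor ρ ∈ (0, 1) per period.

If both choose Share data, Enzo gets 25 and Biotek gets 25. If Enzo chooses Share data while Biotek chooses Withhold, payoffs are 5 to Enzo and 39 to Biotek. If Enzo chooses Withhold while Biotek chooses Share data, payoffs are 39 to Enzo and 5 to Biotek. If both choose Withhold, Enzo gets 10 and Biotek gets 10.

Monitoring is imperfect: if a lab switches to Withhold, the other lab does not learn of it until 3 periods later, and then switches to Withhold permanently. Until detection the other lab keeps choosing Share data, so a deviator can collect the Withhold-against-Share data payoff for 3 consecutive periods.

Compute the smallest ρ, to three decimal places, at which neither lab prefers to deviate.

The best deviation is to choose Withhold for all 3 undetected periods, earning 39 each, then 10 forever once detected.
Deviation value: 39(1−ρ^3)/(1−ρ) + 10ρ^3/(1−ρ); cooperation value: 25/(1−ρ).
IC: 25 ≥ 39(1−ρ^3) + 10ρ^3 = 39 − 29ρ^3.
So ρ^3 ≥ 14/29, giving ρ ≥ (14/29)^(1/3) ≈ 0.784.

0.784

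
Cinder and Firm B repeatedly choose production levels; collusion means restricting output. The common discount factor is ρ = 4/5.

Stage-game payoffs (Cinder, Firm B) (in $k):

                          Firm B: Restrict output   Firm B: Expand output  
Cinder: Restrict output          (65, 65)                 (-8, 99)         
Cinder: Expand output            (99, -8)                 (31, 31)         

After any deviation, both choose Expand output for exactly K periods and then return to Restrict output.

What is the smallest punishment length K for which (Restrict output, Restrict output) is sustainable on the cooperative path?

IC: ρ(1−ρ^K)/(1−ρ) ≥ (99−65)/(65−31) = 1.
With ρ = 4/5: need 1 − ρ^K ≥ 1·(1−4/5)/(4/5), i.e. ρ^K ≤ 0.7500.
Since (4/5)^1 = 0.8000 and (4/5)^2 = 0.6400, the smallest such K is 2.

2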